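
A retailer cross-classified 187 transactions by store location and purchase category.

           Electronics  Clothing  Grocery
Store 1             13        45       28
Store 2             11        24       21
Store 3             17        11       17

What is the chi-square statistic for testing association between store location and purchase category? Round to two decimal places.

Row totals: 86, 56, 45. Column totals: 41, 80, 66. Grand total N = 187.
Expected counts (row total × column total / N):
  Store 1, Electronics: 86×41/187 = 18.856
  Store 1, Clothing: 86×80/187 = 36.791
  Store 1, Grocery: 86×66/187 = 30.353
  Store 2, Electronics: 56×41/187 = 12.278
  Store 2, Clothing: 56×80/187 = 23.957
  Store 2, Grocery: 56×66/187 = 19.765
  Store 3, Electronics: 45×41/187 = 9.866
  Store 3, Clothing: 45×80/187 = 19.251
  Store 3, Grocery: 45×66/187 = 15.882
Contributions (O − E)²/E:
  (13 − 18.856)²/18.856 = 1.8187
  (45 − 36.791)²/36.791 = 1.8316
  (28 − 30.353)²/30.353 = 0.1824
  (11 − 12.278)²/12.278 = 0.1330
  (24 − 23.957)²/23.957 = 0.0001
  (21 − 19.765)²/19.765 = 0.0772
  (17 − 9.866)²/9.866 = 5.1585
  (11 − 19.251)²/19.251 = 3.5364
  (17 − 15.882)²/15.882 = 0.0787
χ² = 1.8187 + 1.8316 + 0.1824 + 0.1330 + 0.0001 + 0.0772 + 5.1585 + 3.5364 + 0.0787 = 12.82

12.82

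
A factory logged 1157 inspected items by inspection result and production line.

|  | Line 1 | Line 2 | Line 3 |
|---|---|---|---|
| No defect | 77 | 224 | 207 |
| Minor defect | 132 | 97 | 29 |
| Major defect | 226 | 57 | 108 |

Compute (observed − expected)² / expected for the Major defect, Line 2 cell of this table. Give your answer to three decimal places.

39.176

Row total (Major defect) = 391; column total (Line 2) = 378; N = 1157.
Expected count E = 391 × 378 / 1157 = 127.7424.
Contribution = (O − E)²/E = (57 − 127.7424)² / 127.7424 = 39.176.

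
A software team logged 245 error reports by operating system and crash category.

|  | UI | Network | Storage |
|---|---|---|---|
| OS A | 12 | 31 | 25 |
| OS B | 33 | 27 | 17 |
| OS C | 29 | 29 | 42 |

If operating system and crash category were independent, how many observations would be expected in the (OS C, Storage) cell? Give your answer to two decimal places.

Row total (OS C) = 100; column total (Storage) = 84; grand total N = 245.
Expected count = (row total × column total) / N = 100 × 84 / 245 = 34.29.

34.29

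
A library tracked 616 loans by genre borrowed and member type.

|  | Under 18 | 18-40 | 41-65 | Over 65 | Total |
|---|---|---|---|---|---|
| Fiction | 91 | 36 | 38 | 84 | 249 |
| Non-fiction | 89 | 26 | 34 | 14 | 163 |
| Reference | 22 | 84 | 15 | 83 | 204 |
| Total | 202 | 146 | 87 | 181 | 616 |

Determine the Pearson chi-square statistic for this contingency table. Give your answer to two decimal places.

Grand total N = 616.
Expected counts (row total × column total / N):
  Fiction, Under 18: 249×202/616 = 81.653
  Fiction, 18-40: 249×146/616 = 59.016
  Fiction, 41-65: 249×87/616 = 35.167
  Fiction, Over 65: 249×181/616 = 73.164
  Non-fiction, Under 18: 163×202/616 = 53.451
  Non-fiction, 18-40: 163×146/616 = 38.633
  Non-fiction, 41-65: 163×87/616 = 23.021
  Non-fiction, Over 65: 163×181/616 = 47.894
  Reference, Under 18: 204×202/616 = 66.896
  Reference, 18-40: 204×146/616 = 48.351
  Reference, 41-65: 204×87/616 = 28.812
  Reference, Over 65: 204×181/616 = 59.942
Contributions (O − E)²/E:
  (91 − 81.653)²/81.653 = 1.0700
  (36 − 59.016)²/59.016 = 8.9761
  (38 − 35.167)²/35.167 = 0.2282
  (84 − 73.164)²/73.164 = 1.6049
  (89 − 53.451)²/53.451 = 23.6428
  (26 − 38.633)²/38.633 = 4.1310
  (34 − 23.021)²/23.021 = 5.2360
  (14 − 47.894)²/47.894 = 23.9864
  (22 − 66.896)²/66.896 = 30.1311
  (84 − 48.351)²/48.351 = 26.2839
  (15 − 28.812)²/28.812 = 6.6212
  (83 − 59.942)²/59.942 = 8.8698
χ² = 1.0700 + 8.9761 + 0.2282 + 1.6049 + 23.6428 + 4.1310 + 5.2360 + 23.9864 + 30.1311 + 26.2839 + 6.6212 + 8.8698 = 140.78

140.78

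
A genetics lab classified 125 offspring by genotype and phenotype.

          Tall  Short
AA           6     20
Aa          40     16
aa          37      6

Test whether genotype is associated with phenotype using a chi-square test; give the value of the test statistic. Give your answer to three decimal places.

29.947

Row totals: 26, 56, 43. Column totals: 83, 42. Grand total N = 125.
Expected counts (row total × column total / N):
  AA, Tall: 26×83/125 = 17.2640
  AA, Short: 26×42/125 = 8.7360
  Aa, Tall: 56×83/125 = 37.1840
  Aa, Short: 56×42/125 = 18.8160
  aa, Tall: 43×83/125 = 28.5520
  aa, Short: 43×42/125 = 14.4480
Contributions (O − E)²/E:
  (6 − 17.2640)²/17.2640 = 7.3493
  (20 − 8.7360)²/8.7360 = 14.5235
  (40 − 37.1840)²/37.1840 = 0.2133
  (16 − 18.8160)²/18.8160 = 0.4214
  (37 − 28.5520)²/28.5520 = 2.4996
  (6 − 14.4480)²/14.4480 = 4.9397
χ² = 7.3493 + 14.5235 + 0.2133 + 0.4214 + 2.4996 + 4.9397 = 29.947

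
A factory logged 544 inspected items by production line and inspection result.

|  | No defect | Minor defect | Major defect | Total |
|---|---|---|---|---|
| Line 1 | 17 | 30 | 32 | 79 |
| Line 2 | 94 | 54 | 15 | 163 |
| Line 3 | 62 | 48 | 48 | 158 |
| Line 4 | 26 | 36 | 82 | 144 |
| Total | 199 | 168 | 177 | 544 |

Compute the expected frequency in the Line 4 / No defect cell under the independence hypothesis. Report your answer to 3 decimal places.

52.676

Row total (Line 4) = 144; column total (No defect) = 199; grand total N = 544.
Expected count = (row total × column total) / N = 144 × 199 / 544 = 52.676.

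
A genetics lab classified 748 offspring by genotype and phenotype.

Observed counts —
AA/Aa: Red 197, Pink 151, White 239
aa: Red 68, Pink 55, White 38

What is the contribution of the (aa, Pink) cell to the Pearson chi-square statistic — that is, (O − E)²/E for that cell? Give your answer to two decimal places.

Row total (aa) = 161; column total (Pink) = 206; N = 748.
Expected count E = 161 × 206 / 748 = 44.340.
Contribution = (O − E)²/E = (55 − 44.340)² / 44.340 = 2.56.

2.56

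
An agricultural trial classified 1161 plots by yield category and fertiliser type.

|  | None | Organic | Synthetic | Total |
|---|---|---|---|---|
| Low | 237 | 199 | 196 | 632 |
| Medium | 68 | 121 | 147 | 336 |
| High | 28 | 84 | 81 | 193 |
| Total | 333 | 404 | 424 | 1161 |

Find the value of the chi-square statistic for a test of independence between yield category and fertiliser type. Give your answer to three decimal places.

Grand total N = 1161.
Expected counts (row total × column total / N):
  Low, None: 632×333/1161 = 181.2713
  Low, Organic: 632×404/1161 = 219.9208
  Low, Synthetic: 632×424/1161 = 230.8079
  Medium, None: 336×333/1161 = 96.3721
  Medium, Organic: 336×404/1161 = 116.9199
  Medium, Synthetic: 336×424/1161 = 122.7080
  High, None: 193×333/1161 = 55.3566
  High, Organic: 193×404/1161 = 67.1593
  High, Synthetic: 193×424/1161 = 70.4841
Contributions (O − E)²/E:
  (237 − 181.2713)²/181.2713 = 17.1328
  (199 − 219.9208)²/219.9208 = 1.9902
  (196 − 230.8079)²/230.8079 = 5.2493
  (68 − 96.3721)²/96.3721 = 8.3528
  (121 − 116.9199)²/116.9199 = 0.1424
  (147 − 122.7080)²/122.7080 = 4.8090
  (28 − 55.3566)²/55.3566 = 13.5193
  (84 − 67.1593)²/67.1593 = 4.2229
  (81 − 70.4841)²/70.4841 = 1.5689
χ² = 17.1328 + 1.9902 + 5.2493 + 8.3528 + 0.1424 + 4.8090 + 13.5193 + 4.2229 + 1.5689 = 56.988

56.988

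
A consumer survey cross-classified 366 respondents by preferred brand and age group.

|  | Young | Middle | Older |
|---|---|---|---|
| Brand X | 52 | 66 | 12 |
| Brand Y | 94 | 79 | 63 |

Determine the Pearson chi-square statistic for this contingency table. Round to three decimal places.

Row totals: 130, 236. Column totals: 146, 145, 75. Grand total N = 366.
Expected counts (row total × column total / N):
  Brand X, Young: 130×146/366 = 51.85792
  Brand X, Middle: 130×145/366 = 51.50273
  Brand X, Older: 130×75/366 = 26.63934
  Brand Y, Young: 236×146/366 = 94.14208
  Brand Y, Middle: 236×145/366 = 93.49727
  Brand Y, Older: 236×75/366 = 48.36066
Contributions (O − E)²/E:
  (52 − 51.85792)²/51.85792 = 0.0004
  (66 − 51.50273)²/51.50273 = 4.0808
  (12 − 26.63934)²/26.63934 = 8.0449
  (94 − 94.14208)²/94.14208 = 0.0002
  (79 − 93.49727)²/93.49727 = 2.2479
  (63 − 48.36066)²/48.36066 = 4.4315
χ² = 0.0004 + 4.0808 + 8.0449 + 0.0002 + 2.2479 + 4.4315 = 18.806

18.806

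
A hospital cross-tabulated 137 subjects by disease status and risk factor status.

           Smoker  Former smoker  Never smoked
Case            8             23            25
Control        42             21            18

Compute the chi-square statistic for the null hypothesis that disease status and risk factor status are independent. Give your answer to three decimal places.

20.470

Row totals: 56, 81. Column totals: 50, 44, 43. Grand total N = 137.
Expected counts (row total × column total / N):
  Case, Smoker: 56×50/137 = 20.4380
  Case, Former smoker: 56×44/137 = 17.9854
  Case, Never smoked: 56×43/137 = 17.5766
  Control, Smoker: 81×50/137 = 29.5620
  Control, Former smoker: 81×44/137 = 26.0146
  Control, Never smoked: 81×43/137 = 25.4234
Contributions (O − E)²/E:
  (8 − 20.4380)²/20.4380 = 7.5694
  (23 − 17.9854)²/17.9854 = 1.3981
  (25 − 17.5766)²/17.5766 = 3.1352
  (42 − 29.5620)²/29.5620 = 5.2332
  (21 − 26.0146)²/26.0146 = 0.9666
  (18 − 25.4234)²/25.4234 = 2.1676
χ² = 7.5694 + 1.3981 + 3.1352 + 5.2332 + 0.9666 + 2.1676 = 20.470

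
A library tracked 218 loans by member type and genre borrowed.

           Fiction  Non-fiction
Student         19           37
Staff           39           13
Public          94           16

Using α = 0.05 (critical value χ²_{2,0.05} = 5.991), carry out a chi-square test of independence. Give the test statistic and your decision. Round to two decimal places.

47.57; reject H₀

Row totals: 56, 52, 110. Column totals: 152, 66. Grand total N = 218.
Expected counts (row total × column total / N):
  Student, Fiction: 56×152/218 = 39.046
  Student, Non-fiction: 56×66/218 = 16.954
  Staff, Fiction: 52×152/218 = 36.257
  Staff, Non-fiction: 52×66/218 = 15.743
  Public, Fiction: 110×152/218 = 76.697
  Public, Non-fiction: 110×66/218 = 33.303
Contributions (O − E)²/E:
  (19 − 39.046)²/39.046 = 10.2915
  (37 − 16.954)²/16.954 = 23.7019
  (39 − 36.257)²/36.257 = 0.2075
  (13 − 15.743)²/15.743 = 0.4779
  (94 − 76.697)²/76.697 = 3.9036
  (16 − 33.303)²/33.303 = 8.9900
χ² = 10.2915 + 23.7019 + 0.2075 + 0.4779 + 3.9036 + 8.9900 = 47.57
df = (3−1)(2−1) = 2. Since 47.57 > 5.991, reject the null hypothesis of independence at α = 0.05.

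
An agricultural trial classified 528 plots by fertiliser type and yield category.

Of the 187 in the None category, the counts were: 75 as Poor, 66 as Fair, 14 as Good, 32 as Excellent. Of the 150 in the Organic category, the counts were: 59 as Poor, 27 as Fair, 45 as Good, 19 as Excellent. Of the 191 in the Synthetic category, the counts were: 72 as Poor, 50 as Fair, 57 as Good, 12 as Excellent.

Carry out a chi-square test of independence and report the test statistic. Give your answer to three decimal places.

Row totals: 187, 150, 191. Column totals: 206, 143, 116, 63. Grand total N = 528.
Expected counts (row total × column total / N):
  None, Poor: 187×206/528 = 72.9583
  None, Fair: 187×143/528 = 50.6458
  None, Good: 187×116/528 = 41.0833
  None, Excellent: 187×63/528 = 22.3125
  Organic, Poor: 150×206/528 = 58.5227
  Organic, Fair: 150×143/528 = 40.6250
  Organic, Good: 150×116/528 = 32.9545
  Organic, Excellent: 150×63/528 = 17.8977
  Synthetic, Poor: 191×206/528 = 74.5189
  Synthetic, Fair: 191×143/528 = 51.7292
  Synthetic, Good: 191×116/528 = 41.9621
  Synthetic, Excellent: 191×63/528 = 22.7898
Contributions (O − E)²/E:
  (75 − 72.9583)²/72.9583 = 0.0571
  (66 − 50.6458)²/50.6458 = 4.6549
  (14 − 41.0833)²/41.0833 = 17.8541
  (32 − 22.3125)²/22.3125 = 4.2061
  (59 − 58.5227)²/58.5227 = 0.0039
  (27 − 40.6250)²/40.6250 = 4.5696
  (45 − 32.9545)²/32.9545 = 4.4029
  (19 − 17.8977)²/17.8977 = 0.0679
  (72 − 74.5189)²/74.5189 = 0.0851
  (50 − 51.7292)²/51.7292 = 0.0578
  (57 − 41.9621)²/41.9621 = 5.3891
  (12 − 22.7898)²/22.7898 = 5.1084
χ² = 0.0571 + 4.6549 + 17.8541 + 4.2061 + 0.0039 + 4.5696 + 4.4029 + 0.0679 + 0.0851 + 0.0578 + 5.3891 + 5.1084 = 46.457

46.457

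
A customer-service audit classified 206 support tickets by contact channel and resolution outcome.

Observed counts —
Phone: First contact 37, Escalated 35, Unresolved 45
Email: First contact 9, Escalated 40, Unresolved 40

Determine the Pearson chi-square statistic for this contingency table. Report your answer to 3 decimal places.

Row totals: 117, 89. Column totals: 46, 75, 85. Grand total N = 206.
Expected counts (row total × column total / N):
  Phone, First contact: 117×46/206 = 26.1262
  Phone, Escalated: 117×75/206 = 42.5971
  Phone, Unresolved: 117×85/206 = 48.2767
  Email, First contact: 89×46/206 = 19.8738
  Email, Escalated: 89×75/206 = 32.4029
  Email, Unresolved: 89×85/206 = 36.7233
Contributions (O − E)²/E:
  (37 − 26.1262)²/26.1262 = 4.5257
  (35 − 42.5971)²/42.5971 = 1.3549
  (45 − 48.2767)²/48.2767 = 0.2224
  (9 − 19.8738)²/19.8738 = 5.9495
  (40 − 32.4029)²/32.4029 = 1.7812
  (40 − 36.7233)²/36.7233 = 0.2924
χ² = 4.5257 + 1.3549 + 0.2224 + 5.9495 + 1.7812 + 0.2924 = 14.126

14.126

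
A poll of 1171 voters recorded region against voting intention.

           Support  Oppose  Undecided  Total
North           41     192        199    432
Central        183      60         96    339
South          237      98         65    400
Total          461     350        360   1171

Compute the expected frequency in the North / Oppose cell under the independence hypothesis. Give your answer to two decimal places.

Row total (North) = 432; column total (Oppose) = 350; grand total N = 1171.
Expected count = (row total × column total) / N = 432 × 350 / 1171 = 129.12.

129.12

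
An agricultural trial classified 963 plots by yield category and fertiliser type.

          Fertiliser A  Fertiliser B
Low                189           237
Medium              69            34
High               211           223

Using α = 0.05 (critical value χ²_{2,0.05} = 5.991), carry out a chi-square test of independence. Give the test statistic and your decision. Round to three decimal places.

Row totals: 426, 103, 434. Column totals: 469, 494. Grand total N = 963.
Expected counts (row total × column total / N):
  Low, Fertiliser A: 426×469/963 = 207.4704
  Low, Fertiliser B: 426×494/963 = 218.5296
  Medium, Fertiliser A: 103×469/963 = 50.1630
  Medium, Fertiliser B: 103×494/963 = 52.8370
  High, Fertiliser A: 434×469/963 = 211.3666
  High, Fertiliser B: 434×494/963 = 222.6334
Contributions (O − E)²/E:
  (189 − 207.4704)²/207.4704 = 1.6444
  (237 − 218.5296)²/218.5296 = 1.5611
  (69 − 50.1630)²/50.1630 = 7.0736
  (34 − 52.8370)²/52.8370 = 6.7156
  (211 − 211.3666)²/211.3666 = 0.0006
  (223 − 222.6334)²/222.6334 = 0.0006
χ² = 1.6444 + 1.5611 + 7.0736 + 6.7156 + 0.0006 + 0.0006 = 16.996
df = (3−1)(2−1) = 2. Since 16.996 > 5.991, reject the null hypothesis of independence at α = 0.05.

16.996; reject H₀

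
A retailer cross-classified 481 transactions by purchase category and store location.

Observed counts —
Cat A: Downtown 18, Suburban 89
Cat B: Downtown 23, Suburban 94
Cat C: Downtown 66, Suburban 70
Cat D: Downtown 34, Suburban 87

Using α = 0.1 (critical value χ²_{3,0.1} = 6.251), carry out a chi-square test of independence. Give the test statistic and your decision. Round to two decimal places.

Row totals: 107, 117, 136, 121. Column totals: 141, 340. Grand total N = 481.
Expected counts (row total × column total / N):
  Cat A, Downtown: 107×141/481 = 31.366
  Cat A, Suburban: 107×340/481 = 75.634
  Cat B, Downtown: 117×141/481 = 34.297
  Cat B, Suburban: 117×340/481 = 82.703
  Cat C, Downtown: 136×141/481 = 39.867
  Cat C, Suburban: 136×340/481 = 96.133
  Cat D, Downtown: 121×141/481 = 35.470
  Cat D, Suburban: 121×340/481 = 85.530
Contributions (O − E)²/E:
  (18 − 31.366)²/31.366 = 5.6957
  (89 − 75.634)²/75.634 = 2.3620
  (23 − 34.297)²/34.297 = 3.7211
  (94 − 82.703)²/82.703 = 1.5431
  (66 − 39.867)²/39.867 = 17.1303
  (70 − 96.133)²/96.133 = 7.1041
  (34 − 35.470)²/35.470 = 0.0609
  (87 − 85.530)²/85.530 = 0.0253
χ² = 5.6957 + 2.3620 + 3.7211 + 1.5431 + 17.1303 + 7.1041 + 0.0609 + 0.0253 = 37.64
df = (4−1)(2−1) = 3. Since 37.64 > 6.251, reject the null hypothesis of independence at α = 0.1.

37.64; reject H₀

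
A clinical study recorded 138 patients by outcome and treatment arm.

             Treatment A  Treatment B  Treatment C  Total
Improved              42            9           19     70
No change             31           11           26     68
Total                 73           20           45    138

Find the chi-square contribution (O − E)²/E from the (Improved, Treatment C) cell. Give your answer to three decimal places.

0.641

Row total (Improved) = 70; column total (Treatment C) = 45; N = 138.
Expected count E = 70 × 45 / 138 = 22.8261.
Contribution = (O − E)²/E = (19 − 22.8261)² / 22.8261 = 0.641.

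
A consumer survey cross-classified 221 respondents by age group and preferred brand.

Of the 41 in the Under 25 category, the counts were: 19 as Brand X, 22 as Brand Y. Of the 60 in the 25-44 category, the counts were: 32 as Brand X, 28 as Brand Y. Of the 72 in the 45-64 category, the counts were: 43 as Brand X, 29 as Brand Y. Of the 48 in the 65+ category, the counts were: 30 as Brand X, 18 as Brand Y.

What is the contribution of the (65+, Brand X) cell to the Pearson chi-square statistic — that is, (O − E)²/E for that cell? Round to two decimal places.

Row total (65+) = 48; column total (Brand X) = 124; N = 221.
Expected count E = 48 × 124 / 221 = 26.932.
Contribution = (O − E)²/E = (30 − 26.932)² / 26.932 = 0.35.

0.35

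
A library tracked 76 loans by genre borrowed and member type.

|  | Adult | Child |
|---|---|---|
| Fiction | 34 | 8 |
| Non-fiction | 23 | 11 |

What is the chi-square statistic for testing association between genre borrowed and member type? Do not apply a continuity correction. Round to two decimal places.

Row totals: 42, 34. Column totals: 57, 19. Grand total N = 76.
Expected counts (row total × column total / N):
  Fiction, Adult: 42×57/76 = 31.500
  Fiction, Child: 42×19/76 = 10.500
  Non-fiction, Adult: 34×57/76 = 25.500
  Non-fiction, Child: 34×19/76 = 8.500
Contributions (O − E)²/E:
  (34 − 31.500)²/31.500 = 0.1984
  (8 − 10.500)²/10.500 = 0.5952
  (23 − 25.500)²/25.500 = 0.2451
  (11 − 8.500)²/8.500 = 0.7353
χ² = 0.1984 + 0.5952 + 0.2451 + 0.7353 = 1.77

1.77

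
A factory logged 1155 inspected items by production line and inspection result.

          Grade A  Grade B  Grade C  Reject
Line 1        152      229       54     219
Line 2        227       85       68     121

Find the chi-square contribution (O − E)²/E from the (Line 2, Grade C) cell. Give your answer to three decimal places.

4.298

Row total (Line 2) = 501; column total (Grade C) = 122; N = 1155.
Expected count E = 501 × 122 / 1155 = 52.91948.
Contribution = (O − E)²/E = (68 − 52.91948)² / 52.91948 = 4.298.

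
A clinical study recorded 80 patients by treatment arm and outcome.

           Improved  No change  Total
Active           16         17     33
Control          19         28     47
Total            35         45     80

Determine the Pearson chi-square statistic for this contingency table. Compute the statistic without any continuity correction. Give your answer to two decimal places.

Grand total N = 80.
Expected counts (row total × column total / N):
  Active, Improved: 33×35/80 = 14.438
  Active, No change: 33×45/80 = 18.562
  Control, Improved: 47×35/80 = 20.562
  Control, No change: 47×45/80 = 26.438
Contributions (O − E)²/E:
  (16 − 14.438)²/14.438 = 0.1690
  (17 − 18.562)²/18.562 = 0.1314
  (19 − 20.562)²/20.562 = 0.1187
  (28 − 26.438)²/26.438 = 0.0923
χ² = 0.1690 + 0.1314 + 0.1187 + 0.0923 = 0.51

0.51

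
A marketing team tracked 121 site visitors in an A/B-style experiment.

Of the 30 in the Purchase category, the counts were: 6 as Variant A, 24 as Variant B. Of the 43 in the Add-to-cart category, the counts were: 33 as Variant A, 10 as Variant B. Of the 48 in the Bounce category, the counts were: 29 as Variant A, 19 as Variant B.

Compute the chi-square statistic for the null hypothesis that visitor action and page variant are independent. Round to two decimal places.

23.69

Row totals: 30, 43, 48. Column totals: 68, 53. Grand total N = 121.
Expected counts (row total × column total / N):
  Purchase, Variant A: 30×68/121 = 16.8595
  Purchase, Variant B: 30×53/121 = 13.1405
  Add-to-cart, Variant A: 43×68/121 = 24.1653
  Add-to-cart, Variant B: 43×53/121 = 18.8347
  Bounce, Variant A: 48×68/121 = 26.9752
  Bounce, Variant B: 48×53/121 = 21.0248
Contributions (O − E)²/E:
  (6 − 16.8595)²/16.8595 = 6.9948
  (24 − 13.1405)²/13.1405 = 8.9744
  (33 − 24.1653)²/24.1653 = 3.2299
  (10 − 18.8347)²/18.8347 = 4.1440
  (29 − 26.9752)²/26.9752 = 0.1520
  (19 − 21.0248)²/21.0248 = 0.1950
χ² = 6.9948 + 8.9744 + 3.2299 + 4.1440 + 0.1520 + 0.1950 = 23.69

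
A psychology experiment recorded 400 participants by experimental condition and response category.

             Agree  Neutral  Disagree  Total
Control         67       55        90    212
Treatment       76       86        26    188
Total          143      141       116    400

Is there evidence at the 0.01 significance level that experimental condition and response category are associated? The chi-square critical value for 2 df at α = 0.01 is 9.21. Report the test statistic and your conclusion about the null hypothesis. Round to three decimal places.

41.401; reject H₀

Grand total N = 400.
Expected counts (row total × column total / N):
  Control, Agree: 212×143/400 = 75.7900
  Control, Neutral: 212×141/400 = 74.7300
  Control, Disagree: 212×116/400 = 61.4800
  Treatment, Agree: 188×143/400 = 67.2100
  Treatment, Neutral: 188×141/400 = 66.2700
  Treatment, Disagree: 188×116/400 = 54.5200
Contributions (O − E)²/E:
  (67 − 75.7900)²/75.7900 = 1.0194
  (55 − 74.7300)²/74.7300 = 5.2091
  (90 − 61.4800)²/61.4800 = 13.2302
  (76 − 67.2100)²/67.2100 = 1.1496
  (86 − 66.2700)²/66.2700 = 5.8740
  (26 − 54.5200)²/54.5200 = 14.9191
χ² = 1.0194 + 5.2091 + 13.2302 + 1.1496 + 5.8740 + 14.9191 = 41.401
df = (2−1)(3−1) = 2. Since 41.401 > 9.21, reject the null hypothesis of independence at α = 0.01.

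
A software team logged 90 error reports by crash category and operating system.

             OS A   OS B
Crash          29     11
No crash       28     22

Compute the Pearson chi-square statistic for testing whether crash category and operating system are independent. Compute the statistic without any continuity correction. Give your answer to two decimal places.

Row totals: 40, 50. Column totals: 57, 33. Grand total N = 90.
Expected counts (row total × column total / N):
  Crash, OS A: 40×57/90 = 25.333
  Crash, OS B: 40×33/90 = 14.667
  No crash, OS A: 50×57/90 = 31.667
  No crash, OS B: 50×33/90 = 18.333
Contributions (O − E)²/E:
  (29 − 25.333)²/25.333 = 0.5308
  (11 − 14.667)²/14.667 = 0.9168
  (28 − 31.667)²/31.667 = 0.4246
  (22 − 18.333)²/18.333 = 0.7335
χ² = 0.5308 + 0.9168 + 0.4246 + 0.7335 = 2.61

2.61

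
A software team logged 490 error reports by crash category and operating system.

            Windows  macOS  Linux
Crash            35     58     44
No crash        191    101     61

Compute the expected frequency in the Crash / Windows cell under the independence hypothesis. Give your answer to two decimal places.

Row total (Crash) = 137; column total (Windows) = 226; grand total N = 490.
Expected count = (row total × column total) / N = 137 × 226 / 490 = 63.19.

63.19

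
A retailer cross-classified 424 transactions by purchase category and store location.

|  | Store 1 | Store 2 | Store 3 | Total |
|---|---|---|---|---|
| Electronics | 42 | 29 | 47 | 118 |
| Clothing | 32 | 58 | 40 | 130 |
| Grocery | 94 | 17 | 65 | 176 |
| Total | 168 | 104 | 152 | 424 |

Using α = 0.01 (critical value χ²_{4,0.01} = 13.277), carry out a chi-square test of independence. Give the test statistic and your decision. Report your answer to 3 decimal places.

55.080; reject H₀

Grand total N = 424.
Expected counts (row total × column total / N):
  Electronics, Store 1: 118×168/424 = 46.7547
  Electronics, Store 2: 118×104/424 = 28.9434
  Electronics, Store 3: 118×152/424 = 42.3019
  Clothing, Store 1: 130×168/424 = 51.5094
  Clothing, Store 2: 130×104/424 = 31.8868
  Clothing, Store 3: 130×152/424 = 46.6038
  Grocery, Store 1: 176×168/424 = 69.7358
  Grocery, Store 2: 176×104/424 = 43.1698
  Grocery, Store 3: 176×152/424 = 63.0943
Contributions (O − E)²/E:
  (42 − 46.7547)²/46.7547 = 0.4835
  (29 − 28.9434)²/28.9434 = 0.0001
  (47 − 42.3019)²/42.3019 = 0.5218
  (32 − 51.5094)²/51.5094 = 7.3893
  (58 − 31.8868)²/31.8868 = 21.3850
  (40 − 46.6038)²/46.6038 = 0.9358
  (94 − 69.7358)²/69.7358 = 8.4426
  (17 − 43.1698)²/43.1698 = 15.8643
  (65 − 63.0943)²/63.0943 = 0.0576
χ² = 0.4835 + 0.0001 + 0.5218 + 7.3893 + 21.3850 + 0.9358 + 8.4426 + 15.8643 + 0.0576 = 55.080
df = (3−1)(3−1) = 4. Since 55.080 > 13.277, reject the null hypothesis of independence at α = 0.01.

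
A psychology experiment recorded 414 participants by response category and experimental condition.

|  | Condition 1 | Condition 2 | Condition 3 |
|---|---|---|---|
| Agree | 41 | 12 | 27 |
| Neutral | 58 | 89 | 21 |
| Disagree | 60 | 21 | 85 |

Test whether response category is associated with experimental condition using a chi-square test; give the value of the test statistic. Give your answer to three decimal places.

Row totals: 80, 168, 166. Column totals: 159, 122, 133. Grand total N = 414.
Expected counts (row total × column total / N):
  Agree, Condition 1: 80×159/414 = 30.7246
  Agree, Condition 2: 80×122/414 = 23.5749
  Agree, Condition 3: 80×133/414 = 25.7005
  Neutral, Condition 1: 168×159/414 = 64.5217
  Neutral, Condition 2: 168×122/414 = 49.5072
  Neutral, Condition 3: 168×133/414 = 53.9710
  Disagree, Condition 1: 166×159/414 = 63.7536
  Disagree, Condition 2: 166×122/414 = 48.9179
  Disagree, Condition 3: 166×133/414 = 53.3285
Contributions (O − E)²/E:
  (41 − 30.7246)²/30.7246 = 3.4365
  (12 − 23.5749)²/23.5749 = 5.6831
  (27 − 25.7005)²/25.7005 = 0.0657
  (58 − 64.5217)²/64.5217 = 0.6592
  (89 − 49.5072)²/49.5072 = 31.5041
  (21 − 53.9710)²/53.9710 = 20.1421
  (60 − 63.7536)²/63.7536 = 0.2210
  (21 − 48.9179)²/48.9179 = 15.9330
  (85 − 53.3285)²/53.3285 = 18.8095
χ² = 3.4365 + 5.6831 + 0.0657 + 0.6592 + 31.5041 + 20.1421 + 0.2210 + 15.9330 + 18.8095 = 96.454

96.454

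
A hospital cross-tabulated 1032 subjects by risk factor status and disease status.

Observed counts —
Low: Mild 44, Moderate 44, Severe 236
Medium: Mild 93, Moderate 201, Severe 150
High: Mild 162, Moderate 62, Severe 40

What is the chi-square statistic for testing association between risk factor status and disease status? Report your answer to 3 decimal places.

Row totals: 324, 444, 264. Column totals: 299, 307, 426. Grand total N = 1032.
Expected counts (row total × column total / N):
  Low, Mild: 324×299/1032 = 93.8721
  Low, Moderate: 324×307/1032 = 96.3837
  Low, Severe: 324×426/1032 = 133.7442
  Medium, Mild: 444×299/1032 = 128.6395
  Medium, Moderate: 444×307/1032 = 132.0814
  Medium, Severe: 444×426/1032 = 183.2791
  High, Mild: 264×299/1032 = 76.4884
  High, Moderate: 264×307/1032 = 78.5349
  High, Severe: 264×426/1032 = 108.9767
Contributions (O − E)²/E:
  (44 − 93.8721)²/93.8721 = 26.4959
  (44 − 96.3837)²/96.3837 = 28.4701
  (236 − 133.7442)²/133.7442 = 78.1810
  (93 − 128.6395)²/128.6395 = 9.8739
  (201 − 132.0814)²/132.0814 = 35.9610
  (150 − 183.2791)²/183.2791 = 6.0427
  (162 − 76.4884)²/76.4884 = 95.5993
  (62 − 78.5349)²/78.5349 = 3.4813
  (40 − 108.9767)²/108.9767 = 43.6587
χ² = 26.4959 + 28.4701 + 78.1810 + 9.8739 + 35.9610 + 6.0427 + 95.5993 + 3.4813 + 43.6587 = 327.764

327.764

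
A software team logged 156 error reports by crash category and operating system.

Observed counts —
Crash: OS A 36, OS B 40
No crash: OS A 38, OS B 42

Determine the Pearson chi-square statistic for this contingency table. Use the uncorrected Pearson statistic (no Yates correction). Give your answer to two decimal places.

0.00

Row totals: 76, 80. Column totals: 74, 82. Grand total N = 156.
Expected counts (row total × column total / N):
  Crash, OS A: 76×74/156 = 36.051
  Crash, OS B: 76×82/156 = 39.949
  No crash, OS A: 80×74/156 = 37.949
  No crash, OS B: 80×82/156 = 42.051
Contributions (O − E)²/E:
  (36 − 36.051)²/36.051 = 0.0001
  (40 − 39.949)²/39.949 = 0.0001
  (38 − 37.949)²/37.949 = 0.0001
  (42 − 42.051)²/42.051 = 0.0001
χ² = 0.0001 + 0.0001 + 0.0001 + 0.0001 = 0.00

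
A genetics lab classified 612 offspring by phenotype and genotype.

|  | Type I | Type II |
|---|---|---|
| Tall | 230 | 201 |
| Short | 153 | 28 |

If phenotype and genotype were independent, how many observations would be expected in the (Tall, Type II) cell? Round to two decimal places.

Row total (Tall) = 431; column total (Type II) = 229; grand total N = 612.
Expected count = (row total × column total) / N = 431 × 229 / 612 = 161.27.

161.27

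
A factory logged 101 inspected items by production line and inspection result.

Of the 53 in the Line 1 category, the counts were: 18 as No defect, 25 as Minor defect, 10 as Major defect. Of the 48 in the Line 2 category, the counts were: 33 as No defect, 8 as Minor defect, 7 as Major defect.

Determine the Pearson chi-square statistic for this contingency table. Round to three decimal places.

13.484

Row totals: 53, 48. Column totals: 51, 33, 17. Grand total N = 101.
Expected counts (row total × column total / N):
  Line 1, No defect: 53×51/101 = 26.7624
  Line 1, Minor defect: 53×33/101 = 17.3168
  Line 1, Major defect: 53×17/101 = 8.9208
  Line 2, No defect: 48×51/101 = 24.2376
  Line 2, Minor defect: 48×33/101 = 15.6832
  Line 2, Major defect: 48×17/101 = 8.0792
Contributions (O − E)²/E:
  (18 − 26.7624)²/26.7624 = 2.8689
  (25 − 17.3168)²/17.3168 = 3.4089
  (10 − 8.9208)²/8.9208 = 0.1306
  (33 − 24.2376)²/24.2376 = 3.1678
  (8 − 15.6832)²/15.6832 = 3.7640
  (7 − 8.0792)²/8.0792 = 0.1442
χ² = 2.8689 + 3.4089 + 0.1306 + 3.1678 + 3.7640 + 0.1442 = 13.484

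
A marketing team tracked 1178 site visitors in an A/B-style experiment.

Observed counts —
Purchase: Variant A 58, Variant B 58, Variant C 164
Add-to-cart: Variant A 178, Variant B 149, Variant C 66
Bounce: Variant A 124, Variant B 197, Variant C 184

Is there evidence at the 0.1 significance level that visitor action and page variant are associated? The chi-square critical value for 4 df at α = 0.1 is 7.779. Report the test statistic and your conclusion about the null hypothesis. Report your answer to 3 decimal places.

144.207; reject H₀

Row totals: 280, 393, 505. Column totals: 360, 404, 414. Grand total N = 1178.
Expected counts (row total × column total / N):
  Purchase, Variant A: 280×360/1178 = 85.5688
  Purchase, Variant B: 280×404/1178 = 96.0272
  Purchase, Variant C: 280×414/1178 = 98.4041
  Add-to-cart, Variant A: 393×360/1178 = 120.1019
  Add-to-cart, Variant B: 393×404/1178 = 134.7810
  Add-to-cart, Variant C: 393×414/1178 = 138.1171
  Bounce, Variant A: 505×360/1178 = 154.3294
  Bounce, Variant B: 505×404/1178 = 173.1919
  Bounce, Variant C: 505×414/1178 = 177.4788
Contributions (O − E)²/E:
  (58 − 85.5688)²/85.5688 = 8.8822
  (58 − 96.0272)²/96.0272 = 15.0589
  (164 − 98.4041)²/98.4041 = 43.7260
  (178 − 120.1019)²/120.1019 = 27.9112
  (149 − 134.7810)²/134.7810 = 1.5001
  (66 − 138.1171)²/138.1171 = 37.6556
  (124 − 154.3294)²/154.3294 = 5.9604
  (197 − 173.1919)²/173.1919 = 3.2728
  (184 − 177.4788)²/177.4788 = 0.2396
χ² = 8.8822 + 15.0589 + 43.7260 + 27.9112 + 1.5001 + 37.6556 + 5.9604 + 3.2728 + 0.2396 = 144.207
df = (3−1)(3−1) = 4. Since 144.207 > 7.779, reject the null hypothesis of independence at α = 0.1.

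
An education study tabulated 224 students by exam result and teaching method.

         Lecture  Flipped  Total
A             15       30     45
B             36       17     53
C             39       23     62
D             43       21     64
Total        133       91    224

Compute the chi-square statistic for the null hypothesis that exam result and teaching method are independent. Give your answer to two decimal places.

Grand total N = 224.
Expected counts (row total × column total / N):
  A, Lecture: 45×133/224 = 26.719
  A, Flipped: 45×91/224 = 18.281
  B, Lecture: 53×133/224 = 31.469
  B, Flipped: 53×91/224 = 21.531
  C, Lecture: 62×133/224 = 36.812
  C, Flipped: 62×91/224 = 25.188
  D, Lecture: 64×133/224 = 38.000
  D, Flipped: 64×91/224 = 26.000
Contributions (O − E)²/E:
  (15 − 26.719)²/26.719 = 5.1400
  (30 − 18.281)²/18.281 = 7.5124
  (36 − 31.469)²/31.469 = 0.6524
  (17 − 21.531)²/21.531 = 0.9535
  (39 − 36.812)²/36.812 = 0.1300
  (23 − 25.188)²/25.188 = 0.1901
  (43 − 38.000)²/38.000 = 0.6579
  (21 − 26.000)²/26.000 = 0.9615
χ² = 5.1400 + 7.5124 + 0.6524 + 0.9535 + 0.1300 + 0.1901 + 0.6579 + 0.9615 = 16.20

16.20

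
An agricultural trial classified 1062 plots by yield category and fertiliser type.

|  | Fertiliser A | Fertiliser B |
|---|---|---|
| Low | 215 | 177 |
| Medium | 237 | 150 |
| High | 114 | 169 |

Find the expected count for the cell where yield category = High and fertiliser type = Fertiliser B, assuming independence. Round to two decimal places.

Row total (High) = 283; column total (Fertiliser B) = 496; grand total N = 1062.
Expected count = (row total × column total) / N = 283 × 496 / 1062 = 132.17.

132.17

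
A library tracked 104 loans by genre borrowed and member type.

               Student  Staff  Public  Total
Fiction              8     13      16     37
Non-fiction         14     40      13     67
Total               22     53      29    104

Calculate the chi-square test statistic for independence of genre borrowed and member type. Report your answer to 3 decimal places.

Grand total N = 104.
Expected counts (row total × column total / N):
  Fiction, Student: 37×22/104 = 7.82692
  Fiction, Staff: 37×53/104 = 18.85577
  Fiction, Public: 37×29/104 = 10.31731
  Non-fiction, Student: 67×22/104 = 14.17308
  Non-fiction, Staff: 67×53/104 = 34.14423
  Non-fiction, Public: 67×29/104 = 18.68269
Contributions (O − E)²/E:
  (8 − 7.82692)²/7.82692 = 0.0038
  (13 − 18.85577)²/18.85577 = 1.8185
  (16 − 10.31731)²/10.31731 = 3.1300
  (14 − 14.17308)²/14.17308 = 0.0021
  (40 − 34.14423)²/34.14423 = 1.0043
  (13 − 18.68269)²/18.68269 = 1.7285
χ² = 0.0038 + 1.8185 + 3.1300 + 0.0021 + 1.0043 + 1.7285 = 7.687

7.687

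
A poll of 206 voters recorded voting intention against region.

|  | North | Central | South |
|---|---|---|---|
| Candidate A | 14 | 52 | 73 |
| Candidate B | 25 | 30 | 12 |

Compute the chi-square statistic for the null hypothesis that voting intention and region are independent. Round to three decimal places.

31.460

Row totals: 139, 67. Column totals: 39, 82, 85. Grand total N = 206.
Expected counts (row total × column total / N):
  Candidate A, North: 139×39/206 = 26.31553
  Candidate A, Central: 139×82/206 = 55.33010
  Candidate A, South: 139×85/206 = 57.35437
  Candidate B, North: 67×39/206 = 12.68447
  Candidate B, Central: 67×82/206 = 26.66990
  Candidate B, South: 67×85/206 = 27.64563
Contributions (O − E)²/E:
  (14 − 26.31553)²/26.31553 = 5.7636
  (52 − 55.33010)²/55.33010 = 0.2004
  (73 − 57.35437)²/57.35437 = 4.2680
  (25 − 12.68447)²/12.68447 = 11.9573
  (30 − 26.66990)²/26.66990 = 0.4158
  (12 − 27.64563)²/27.64563 = 8.8544
χ² = 5.7636 + 0.2004 + 4.2680 + 11.9573 + 0.4158 + 8.8544 = 31.460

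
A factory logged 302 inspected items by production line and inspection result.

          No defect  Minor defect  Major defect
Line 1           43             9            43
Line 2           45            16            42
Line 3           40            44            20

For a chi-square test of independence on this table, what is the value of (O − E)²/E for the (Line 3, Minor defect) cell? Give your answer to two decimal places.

17.24

Row total (Line 3) = 104; column total (Minor defect) = 69; N = 302.
Expected count E = 104 × 69 / 302 = 23.762.
Contribution = (O − E)²/E = (44 − 23.762)² / 23.762 = 17.24.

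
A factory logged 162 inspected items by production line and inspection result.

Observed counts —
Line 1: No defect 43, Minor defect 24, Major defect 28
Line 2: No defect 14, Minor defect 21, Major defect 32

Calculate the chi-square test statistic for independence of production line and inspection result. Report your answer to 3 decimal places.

10.701

Row totals: 95, 67. Column totals: 57, 45, 60. Grand total N = 162.
Expected counts (row total × column total / N):
  Line 1, No defect: 95×57/162 = 33.4259
  Line 1, Minor defect: 95×45/162 = 26.3889
  Line 1, Major defect: 95×60/162 = 35.1852
  Line 2, No defect: 67×57/162 = 23.5741
  Line 2, Minor defect: 67×45/162 = 18.6111
  Line 2, Major defect: 67×60/162 = 24.8148
Contributions (O − E)²/E:
  (43 − 33.4259)²/33.4259 = 2.7423
  (24 − 26.3889)²/26.3889 = 0.2163
  (28 − 35.1852)²/35.1852 = 1.4673
  (14 − 23.5741)²/23.5741 = 3.8883
  (21 − 18.6111)²/18.6111 = 0.3066
  (32 − 24.8148)²/24.8148 = 2.0805
χ² = 2.7423 + 0.2163 + 1.4673 + 3.8883 + 0.3066 + 2.0805 = 10.701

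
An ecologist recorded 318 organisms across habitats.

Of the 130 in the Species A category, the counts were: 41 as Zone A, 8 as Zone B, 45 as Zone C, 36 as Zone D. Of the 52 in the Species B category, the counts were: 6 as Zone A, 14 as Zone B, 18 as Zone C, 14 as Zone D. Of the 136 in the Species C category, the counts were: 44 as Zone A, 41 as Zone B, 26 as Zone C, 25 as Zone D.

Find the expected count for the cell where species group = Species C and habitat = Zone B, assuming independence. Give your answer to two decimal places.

26.94

Row total (Species C) = 136; column total (Zone B) = 63; grand total N = 318.
Expected count = (row total × column total) / N = 136 × 63 / 318 = 26.94.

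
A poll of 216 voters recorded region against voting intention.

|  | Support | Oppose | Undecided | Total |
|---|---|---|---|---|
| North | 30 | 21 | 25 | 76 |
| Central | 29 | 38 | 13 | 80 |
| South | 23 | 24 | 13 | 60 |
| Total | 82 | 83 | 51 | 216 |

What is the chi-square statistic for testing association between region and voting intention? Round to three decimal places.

Grand total N = 216.
Expected counts (row total × column total / N):
  North, Support: 76×82/216 = 28.85185
  North, Oppose: 76×83/216 = 29.20370
  North, Undecided: 76×51/216 = 17.94444
  Central, Support: 80×82/216 = 30.37037
  Central, Oppose: 80×83/216 = 30.74074
  Central, Undecided: 80×51/216 = 18.88889
  South, Support: 60×82/216 = 22.77778
  South, Oppose: 60×83/216 = 23.05556
  South, Undecided: 60×51/216 = 14.16667
Contributions (O − E)²/E:
  (30 − 28.85185)²/28.85185 = 0.0457
  (21 − 29.20370)²/29.20370 = 2.3045
  (25 − 17.94444)²/17.94444 = 2.7742
  (29 − 30.37037)²/30.37037 = 0.0618
  (38 − 30.74074)²/30.74074 = 1.7142
  (13 − 18.88889)²/18.88889 = 1.8359
  (23 − 22.77778)²/22.77778 = 0.0022
  (24 − 23.05556)²/23.05556 = 0.0387
  (13 − 14.16667)²/14.16667 = 0.0961
χ² = 0.0457 + 2.3045 + 2.7742 + 0.0618 + 1.7142 + 1.8359 + 0.0022 + 0.0387 + 0.0961 = 8.873

8.873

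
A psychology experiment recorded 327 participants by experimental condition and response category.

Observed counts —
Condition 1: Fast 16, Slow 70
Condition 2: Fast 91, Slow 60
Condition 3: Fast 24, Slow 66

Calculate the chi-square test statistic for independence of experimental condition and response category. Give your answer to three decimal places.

48.882

Row totals: 86, 151, 90. Column totals: 131, 196. Grand total N = 327.
Expected counts (row total × column total / N):
  Condition 1, Fast: 86×131/327 = 34.4526
  Condition 1, Slow: 86×196/327 = 51.5474
  Condition 2, Fast: 151×131/327 = 60.4924
  Condition 2, Slow: 151×196/327 = 90.5076
  Condition 3, Fast: 90×131/327 = 36.0550
  Condition 3, Slow: 90×196/327 = 53.9450
Contributions (O − E)²/E:
  (16 − 34.4526)²/34.4526 = 9.8831
  (70 − 51.5474)²/51.5474 = 6.6055
  (91 − 60.4924)²/60.4924 = 15.3856
  (60 − 90.5076)²/90.5076 = 10.2833
  (24 − 36.0550)²/36.0550 = 4.0306
  (66 − 53.9450)²/53.9450 = 2.6939
χ² = 9.8831 + 6.6055 + 15.3856 + 10.2833 + 4.0306 + 2.6939 = 48.882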